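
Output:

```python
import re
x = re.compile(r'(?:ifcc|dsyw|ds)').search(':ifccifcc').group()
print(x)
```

ifcc

`search` walks the string left to right and returns the first match it finds.
The match spans [1:5] → 'ifcc'.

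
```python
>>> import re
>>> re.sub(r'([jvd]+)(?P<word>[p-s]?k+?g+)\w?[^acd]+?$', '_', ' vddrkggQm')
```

' _'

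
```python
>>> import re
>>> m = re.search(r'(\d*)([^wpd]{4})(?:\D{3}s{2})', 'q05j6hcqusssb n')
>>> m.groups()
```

The match spans [1:12] → '05j6hcqusss'.
Captured: group 1 = '05', group 2 = 'j6hc'.

('05', 'j6hc')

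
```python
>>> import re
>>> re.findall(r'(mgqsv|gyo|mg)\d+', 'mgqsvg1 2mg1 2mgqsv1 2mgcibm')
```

['mg', 'mgqsv']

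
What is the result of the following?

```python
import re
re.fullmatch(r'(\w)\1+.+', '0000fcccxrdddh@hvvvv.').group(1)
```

'0'

`\1` is not a pattern — it's the concrete string captured by group 1, re-applied verbatim.
`re.fullmatch` requires the pattern to consume the entire string.
The match spans [0:21] → '0000fcccxrdddh@hvvvv.'.
Captured: group 1 = '0'.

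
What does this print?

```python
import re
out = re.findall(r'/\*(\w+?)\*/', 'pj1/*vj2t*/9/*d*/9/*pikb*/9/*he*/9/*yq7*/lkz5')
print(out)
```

['vj2t', 'd', 'pikb', 'he', 'yq7']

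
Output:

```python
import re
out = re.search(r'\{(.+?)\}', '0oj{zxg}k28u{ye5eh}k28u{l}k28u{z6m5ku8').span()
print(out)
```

(3, 8)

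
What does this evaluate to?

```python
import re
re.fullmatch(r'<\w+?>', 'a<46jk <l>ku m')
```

None

`re.fullmatch` requires the pattern to consume the entire string.
Here the pattern can't cover the whole string, so the call returns None.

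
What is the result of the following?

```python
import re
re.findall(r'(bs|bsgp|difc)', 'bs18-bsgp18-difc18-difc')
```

['bs', 'bs', 'difc', 'difc']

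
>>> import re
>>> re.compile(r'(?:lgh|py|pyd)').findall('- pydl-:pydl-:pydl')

The regex engine tests alternatives in the order written; an earlier branch that matches wins even if a later one would match more.
Scanning left to right: at [2:4] → 'py'; at [8:10] → 'py'; at [14:16] → 'py'.
With no groups in the pattern, `findall` gives back each whole match — 3 here.

['py', 'py', 'py']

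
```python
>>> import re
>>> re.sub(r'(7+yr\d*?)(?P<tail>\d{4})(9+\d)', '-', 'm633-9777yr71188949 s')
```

'm633-9-9 s'

Pattern: one or more of the literal '7', then the literal 'yr', then zero or more of a digit (lazy) (captured); then exactly 4 of a digit (captured as 'tail'); then one or more of the literal '9', then a digit (captured).
Matches: at [6:18] → '777yr7118894'.
Every occurrence is swapped for '-'.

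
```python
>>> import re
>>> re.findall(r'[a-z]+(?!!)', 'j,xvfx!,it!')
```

['j', 'xvf', 'i']

A negative assertion filters positions out without eating any characters.
Scanning left to right: at [0:1] → 'j'; at [2:5] → 'xvf'; at [8:9] → 'i'.
`findall` yields the raw match text (3 of them) because the pattern has no groups.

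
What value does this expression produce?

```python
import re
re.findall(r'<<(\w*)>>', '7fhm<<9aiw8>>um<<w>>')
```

Matches: at [4:13] match '<<9aiw8>>', group 1 = '9aiw8'; at [15:20] match '<<w>>', group 1 = 'w'.
With a single group, `findall` returns only what that group captured — 2 items.

['9aiw8', 'w']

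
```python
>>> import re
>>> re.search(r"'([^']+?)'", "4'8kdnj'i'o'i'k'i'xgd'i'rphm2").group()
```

The match spans [1:8] → "'8kdnj'".

"'8kdnj'"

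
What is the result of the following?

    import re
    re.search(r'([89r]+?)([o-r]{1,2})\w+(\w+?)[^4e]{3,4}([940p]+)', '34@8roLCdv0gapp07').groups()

The match spans [3:16] → '8roLCdv0gapp0'.
Captured: group 1 = '8', group 2 = 'ro', group 3 = 'g', group 4 = '0'.

('8', 'ro', 'g', '0')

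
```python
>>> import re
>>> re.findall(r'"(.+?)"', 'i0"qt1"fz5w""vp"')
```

Lazy quantifiers expand one character at a time until the remainder of the pattern can match.
Scanning left to right: at [2:7] match '"qt1"', group 1 = 'qt1'; at [11:16] match '""vp"', group 1 = '"vp'.
With a single group, `findall` returns only what that group captured — 2 items.

['qt1', '"vp']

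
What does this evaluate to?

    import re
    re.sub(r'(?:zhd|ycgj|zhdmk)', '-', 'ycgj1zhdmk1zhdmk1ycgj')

Branches in `(...|...)` are attempted left-to-right; the first branch that allows the whole pattern to succeed is taken.
`sub` substitutes '-' at each match site.

'-1-mk1-mk1-'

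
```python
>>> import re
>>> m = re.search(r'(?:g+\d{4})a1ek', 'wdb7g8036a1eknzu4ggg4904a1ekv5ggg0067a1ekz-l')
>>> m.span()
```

(4, 13)

Pattern: one or more of a literal 'g', then exactly 4 of a digit (non-capturing group); then the literal 'a1', then the literal 'ek'.
`search` walks the string left to right and returns the first match it finds.
The match spans [4:13] → 'g8036a1ek'.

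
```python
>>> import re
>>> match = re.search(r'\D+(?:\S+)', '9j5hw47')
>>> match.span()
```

The match spans [1:7] → 'j5hw47'.

(1, 7)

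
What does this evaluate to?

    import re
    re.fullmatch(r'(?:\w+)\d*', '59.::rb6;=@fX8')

None

The pattern matches one or more of a word character (non-capturing group); then zero or more of a digit.
For `fullmatch`, every character of the input must be accounted for by the pattern.
Here there's no way to consume every character, so the call returns None.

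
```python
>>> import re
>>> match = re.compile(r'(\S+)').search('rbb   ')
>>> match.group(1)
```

The pattern matches one or more of a non-whitespace character (captured).
Unlike `match`, `search` isn't anchored — it looks for the pattern anywhere in the string.
The match spans [0:3] → 'rbb'.
Captured: group 1 = 'rbb'.

'rbb'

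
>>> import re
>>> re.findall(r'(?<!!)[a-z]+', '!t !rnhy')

The negative lookaround is zero-width — it rules out positions where the adjacent text would match, without consuming anything.
No capturing groups, so `findall` returns the 1 full match string.

['nhy']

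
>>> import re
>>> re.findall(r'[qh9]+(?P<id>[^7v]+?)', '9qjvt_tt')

['j']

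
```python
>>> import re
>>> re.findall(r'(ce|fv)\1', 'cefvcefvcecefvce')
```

['ce']

After group 1 captures some text, `\1` only succeeds where that same text appears again.
One capturing group, so `findall` returns just the captured substring from the one match — 1 in all.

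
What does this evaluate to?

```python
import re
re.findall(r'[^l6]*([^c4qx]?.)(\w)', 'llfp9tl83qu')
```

[('ll', 'f'), ('l8', '3'), ('q', 'u')]

Pattern: zero or more of any character except [l6]; then optionally any character except [c4qx], then any character (captured); then a word character (captured).
With 2 capturing groups, `findall` returns a 2-tuple per match.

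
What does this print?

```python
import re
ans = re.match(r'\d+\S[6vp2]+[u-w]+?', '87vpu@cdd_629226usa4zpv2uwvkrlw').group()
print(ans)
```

87vpu

Pattern: one or more of a digit; then a non-whitespace character, then one or more of one of [6vp2]; then one or more of a character in [u-w] (lazy).
With `match`, the pattern is implicitly anchored at the beginning.
The match spans [0:5] → '87vpu'.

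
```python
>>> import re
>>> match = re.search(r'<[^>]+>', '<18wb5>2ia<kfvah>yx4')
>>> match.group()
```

`re.search` scans for the first position where the pattern succeeds.
The match spans [0:7] → '<18wb5>'.

'<18wb5>'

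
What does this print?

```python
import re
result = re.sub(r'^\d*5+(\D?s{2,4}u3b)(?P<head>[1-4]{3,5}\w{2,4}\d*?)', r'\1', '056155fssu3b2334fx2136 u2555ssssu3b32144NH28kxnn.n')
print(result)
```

This matches anchored at the start of the string; then zero or more of a digit, then one or more of a literal '5'; then optionally a non-digit, then 2 to 4 of a literal 's', then the literal 'u3b' (captured); then 3 to 5 of a character in [1-4], then 2 to 4 of a word character, then zero or more of a digit (lazy) (captured as 'head').
Lazy quantifiers expand one character at a time until the remainder of the pattern can match.
Matches: at [0:20] → '056155fssu3b2334fx21'.
Each match is replaced using the text its own group 1 captured.

fssu3b36 u2555ssssu3b32144NH28kxnn.n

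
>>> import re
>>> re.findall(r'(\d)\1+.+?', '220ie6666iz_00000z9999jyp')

After group 1 captures some text, `\1` only succeeds where that same text appears again.
Walking the string: at [0:3] match '220', group 1 = '2'; at [5:10] match '6666i', group 1 = '6'; at [12:18] match '00000z', group 1 = '0'; at [18:23] match '9999j', group 1 = '9'.
One capturing group, so `findall` returns just the captured substring from each match — 4 in all.

['2', '6', '0', '9']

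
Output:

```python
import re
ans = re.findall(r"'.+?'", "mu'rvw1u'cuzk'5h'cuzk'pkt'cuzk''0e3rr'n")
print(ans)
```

["'rvw1u'", "'5h'", "'pkt'", "''0e3rr'"]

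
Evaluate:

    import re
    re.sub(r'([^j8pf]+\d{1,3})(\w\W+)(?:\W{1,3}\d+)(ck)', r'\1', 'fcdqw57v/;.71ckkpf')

'fcdqw57kpf'

Pattern: one or more of any character except [j8pf], then 1 to 3 of a digit (captured); then a word character, then one or more of a non-word character (captured); then 1 to 3 of a non-word character, then one or more of a digit (non-capturing group); then the literal 'c', then a literal 'k' (captured).
`\1` in the replacement pulls in group 1's text for each match.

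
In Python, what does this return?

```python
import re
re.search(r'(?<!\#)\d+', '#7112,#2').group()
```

The negative lookaround is zero-width — it rules out positions where the adjacent text would match, without consuming anything.
`re.search` tries every starting position until one works.
The match spans [2:5] → '112'.

'112'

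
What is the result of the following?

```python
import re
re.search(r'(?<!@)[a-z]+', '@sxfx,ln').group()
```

'xfx'

The negative lookahead/lookbehind blocks any match where the forbidden context is present.
`re.search` tries every starting position until one works.
The match spans [2:5] → 'xfx'.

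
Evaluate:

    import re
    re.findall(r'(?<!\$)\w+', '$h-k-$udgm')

A negative assertion filters positions out without eating any characters.
Matches: at [3:4] → 'k'; at [7:10] → 'dgm'.
Since nothing is captured, `findall` lists the 2 matched substrings directly.

['k', 'dgm']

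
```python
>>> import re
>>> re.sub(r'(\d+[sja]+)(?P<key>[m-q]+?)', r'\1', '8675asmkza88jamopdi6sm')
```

Pattern: one or more of a digit, then one or more of one of [sja] (captured); then one or more of a character in [m-q] (lazy) (captured as 'key').
Matches: at [0:7] → '8675asm'; at [10:15] → '88jam'; at [19:22] → '6sm'.
Each match is replaced using the text its own group 1 captured.

'8675askza88jaopdi6s'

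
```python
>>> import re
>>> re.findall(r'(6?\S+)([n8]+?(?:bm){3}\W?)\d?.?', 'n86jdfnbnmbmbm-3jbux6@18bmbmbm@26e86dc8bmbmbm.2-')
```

This matches optionally the literal '6', then one or more of a non-whitespace character (captured); then one or more of one of [n8] (lazy), then the literal 'bm' repeated 3 times, then optionally a non-word character (captured); then optionally a digit, then optionally any character.
Matches: at [0:48] match 'n86jdfnbnmbmbm-3jbux6@18bmbmbm@26e86dc8bmbmbm.2-', groups = ('n86jdfnbnmbmbm-3jbux6@18bmbmbm@26e86dc', '8bmbmbm.').
`findall` packs the 2 group values into a tuple for every match.

[('n86jdfnbnmbmbm-3jbux6@18bmbmbm@26e86dc', '8bmbmbm.')]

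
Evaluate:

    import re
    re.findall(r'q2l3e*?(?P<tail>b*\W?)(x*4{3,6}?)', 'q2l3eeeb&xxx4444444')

[('b&', 'xxx444')]

The pattern matches the literal 'q2', then the literal 'l3'; then zero or more of a literal 'e' (lazy); then zero or more of the literal 'b', then optionally a non-word character (captured as 'tail'); then zero or more of the literal 'x', then 3 to 6 of a literal '4' (lazy) (captured).
Scanning left to right: at [0:15] match 'q2l3eeeb&xxx444', groups = ('b&', 'xxx444').
Multiple groups make `findall` return tuples — one 2-tuple for the one match.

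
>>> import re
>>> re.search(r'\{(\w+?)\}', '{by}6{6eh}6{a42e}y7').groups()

('by',)

`re.search` scans for the first position where the pattern succeeds.
The match spans [0:4] → '{by}'.
Captured: group 1 = 'by'.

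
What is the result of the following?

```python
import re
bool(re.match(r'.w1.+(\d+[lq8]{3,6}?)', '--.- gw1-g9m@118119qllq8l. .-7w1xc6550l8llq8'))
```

False

This matches any character, then the literal 'w1', then one or more of any character; then one or more of a digit, then 3 to 6 of one of [lq8] (lazy) (captured).
`re.match` won't scan ahead — the pattern has to work from the very first character.
Here position 0 doesn't satisfy it, so the call returns None, and `bool(None)` is False.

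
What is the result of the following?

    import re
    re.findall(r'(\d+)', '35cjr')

The pattern matches one or more of a digit (captured).
Scanning left to right: at [0:2] match '35', group 1 = '35'.
Because there's exactly one group, `findall` drops the full match and keeps group 1 from the one hit.

['35']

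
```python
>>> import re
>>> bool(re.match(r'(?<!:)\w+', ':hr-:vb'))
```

False

`(?!…)`/`(?<!…)` only lets a position through if the neighbouring text does NOT match; no characters are consumed.
With `match`, the pattern is implicitly anchored at the beginning.
Here the string doesn't start with a match, so the call returns None, and `bool(None)` is False.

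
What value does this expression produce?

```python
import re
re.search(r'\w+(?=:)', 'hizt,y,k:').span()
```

Lookahead/lookbehind check context without consuming it, so the matched span excludes the asserted characters.
`re.search` scans for the first position where the pattern succeeds.
The match spans [7:8] → 'k'.

(7, 8)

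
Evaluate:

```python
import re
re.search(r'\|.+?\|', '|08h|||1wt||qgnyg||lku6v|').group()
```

With the lazy modifier that quantifier settles for the fewest repetitions that let the rest of the pattern succeed (the atoms after it are unaffected and can still be greedy).
`re.search` tries every starting position until one works.
The match spans [0:5] → '|08h|'.

'|08h|'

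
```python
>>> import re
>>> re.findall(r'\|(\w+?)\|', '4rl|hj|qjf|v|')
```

['hj', 'v']

One capturing group, so `findall` returns just the captured substring from each match — 2 in all.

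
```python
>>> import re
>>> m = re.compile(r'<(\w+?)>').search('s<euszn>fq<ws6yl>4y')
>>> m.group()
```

'<euszn>'

The match spans [1:8] → '<euszn>'.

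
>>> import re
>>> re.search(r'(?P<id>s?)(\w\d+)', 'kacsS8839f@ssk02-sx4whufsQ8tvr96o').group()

'sS8839'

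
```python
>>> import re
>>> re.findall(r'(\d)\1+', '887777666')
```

['8', '7', '6']

The backreference `\1` re-matches whatever the first group consumed, character for character.
One capturing group, so `findall` returns just the captured substring from each match — 3 in all.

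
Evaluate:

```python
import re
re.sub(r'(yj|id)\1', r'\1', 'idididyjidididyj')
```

`\1` is not a pattern — it's the concrete string captured by group 1, re-applied verbatim.
Matches: at [0:4] → 'idid'; at [8:12] → 'idid'.
The replacement refers to a captured group, so each match is rewritten using its own captured text.

'ididyjididyj'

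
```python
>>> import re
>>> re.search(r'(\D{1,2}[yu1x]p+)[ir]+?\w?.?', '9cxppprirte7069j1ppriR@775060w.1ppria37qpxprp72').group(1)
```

Pattern: 1 to 2 of a non-digit, then one of [yu1x], then one or more of the literal 'p' (captured); then one or more of one of [ir] (lazy), then optionally a word character, then optionally any character.
Because the quantifier is non-greedy, it stops expanding at the earliest point where the rest of the pattern can succeed.
`search` walks the string left to right and returns the first match it finds.
The match spans [1:9] → 'cxppprir'.
Captured: group 1 = 'cxppp'.

'cxppp'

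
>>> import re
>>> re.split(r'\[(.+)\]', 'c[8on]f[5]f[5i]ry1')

['c', '8on]f[5]f[5i', 'ry1']

Matches to split on: at [1:15] → '[8on]f[5]f[5i]'.
Because the pattern has a capturing group, `split` also inserts each captured text between the pieces.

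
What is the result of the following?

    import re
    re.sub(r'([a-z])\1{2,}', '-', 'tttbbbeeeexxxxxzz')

`\1` has to match the exact text group 1 already captured.
`sub` substitutes '-' at each match site.

'----zz'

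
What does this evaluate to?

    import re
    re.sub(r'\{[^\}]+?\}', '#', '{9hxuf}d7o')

`sub` substitutes '#' at each match site.

'#d7o'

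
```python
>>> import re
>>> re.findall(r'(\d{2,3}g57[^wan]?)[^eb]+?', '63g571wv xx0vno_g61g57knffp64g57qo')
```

['63g571', '61g57k', '64g57q']

A non-greedy quantifier consumes as few characters as it can — just enough that the remainder of the pattern still matches from where it stops; whatever follows it matches normally.
`findall` collects group 1 from each match (3 total).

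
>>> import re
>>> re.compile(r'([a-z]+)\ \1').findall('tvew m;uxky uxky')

['uxky']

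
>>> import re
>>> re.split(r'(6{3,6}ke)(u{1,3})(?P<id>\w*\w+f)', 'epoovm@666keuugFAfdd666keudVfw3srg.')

With a capturing group present, the delimiter's captured portion is kept in the result list.

['epoovm@', '666ke', 'uu', 'gFAfdd666keudVf', 'w3srg.']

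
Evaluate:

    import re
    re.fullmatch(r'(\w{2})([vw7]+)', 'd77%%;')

The pattern matches exactly 2 of a word character (captured); then one or more of one of [vw7] (captured).
`re.fullmatch` requires the pattern to consume the entire string.
Here the string isn't matched end-to-end, so the call returns None.

None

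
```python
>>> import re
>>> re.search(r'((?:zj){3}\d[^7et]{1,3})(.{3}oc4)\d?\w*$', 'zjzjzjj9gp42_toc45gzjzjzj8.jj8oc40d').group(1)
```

Pattern: the literal 'zj' repeated 3 times, then a digit, then 1 to 3 of any character except [7et] (captured); then exactly 3 of any character, then the literal 'oc4' (captured); then optionally a digit, then zero or more of a word character; then anchored at the end.
`re.search` scans for the first position where the pattern succeeds.
The match spans [19:35] → 'zjzjzj8.jj8oc40d'.
Captured: group 1 = 'zjzjzj8.', group 2 = 'jj8oc4'.

'zjzjzj8.'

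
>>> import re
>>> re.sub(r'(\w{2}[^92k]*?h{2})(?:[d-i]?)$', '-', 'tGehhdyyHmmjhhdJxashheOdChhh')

'-'

This matches exactly 2 of a word character, then zero or more of any character except [92k] (lazy), then exactly 2 of the literal 'h' (captured); then optionally a character in [d-i] (non-capturing group); then anchored at the end.
Each match is replaced by '-'.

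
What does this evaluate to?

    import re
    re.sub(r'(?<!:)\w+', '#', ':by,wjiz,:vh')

':b#,#,:v#'

A negative assertion filters positions out without eating any characters.
Matches: at [2:3] → 'y'; at [4:8] → 'wjiz'; at [11:12] → 'h'.
`sub` substitutes '#' at each match site.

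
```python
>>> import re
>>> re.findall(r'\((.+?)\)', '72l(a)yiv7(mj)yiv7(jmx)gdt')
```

The `?` after the quantifier makes it lazy — it takes as little as possible before letting the rest of the pattern try.
Matches: at [3:6] match '(a)', group 1 = 'a'; at [10:14] match '(mj)', group 1 = 'mj'; at [18:23] match '(jmx)', group 1 = 'jmx'.
One capturing group, so `findall` returns just the captured substring from each match — 3 in all.

['a', 'mj', 'jmx']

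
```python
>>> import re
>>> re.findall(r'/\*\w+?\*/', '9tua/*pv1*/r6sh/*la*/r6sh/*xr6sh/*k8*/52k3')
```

Walking the string: at [4:11] → '/*pv1*/'; at [15:21] → '/*la*/'; at [32:38] → '/*k8*/'.
With no groups in the pattern, `findall` gives back each whole match — 3 here.

['/*pv1*/', '/*la*/', '/*k8*/']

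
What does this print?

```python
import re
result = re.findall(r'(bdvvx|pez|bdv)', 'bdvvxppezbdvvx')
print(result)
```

Alternation isn't longest-match — the leftmost alternative that fits at this position is chosen.
With a single group, `findall` returns only what that group captured — 3 items.

['bdvvx', 'pez', 'bdvvx']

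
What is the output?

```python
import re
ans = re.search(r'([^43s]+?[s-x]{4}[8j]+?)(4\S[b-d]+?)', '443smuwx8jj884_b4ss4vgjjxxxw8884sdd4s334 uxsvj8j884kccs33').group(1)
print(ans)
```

vgjjxxxw888

The match spans [20:34] → 'vgjjxxxw8884sd'.
Captured: group 1 = 'vgjjxxxw888', group 2 = '4sd'.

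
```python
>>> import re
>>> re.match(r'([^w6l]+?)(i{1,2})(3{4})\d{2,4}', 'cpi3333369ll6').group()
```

'cpi3333369'

This matches one or more of any character except [w6l] (lazy) (captured); then 1 to 2 of a literal 'i' (captured); then exactly 4 of a literal '3' (captured); then 2 to 4 of a digit.
`match` is anchored at position 0; if the pattern doesn't fit there, it returns None.
The match spans [0:10] → 'cpi3333369'.
Captured: group 1 = 'cp', group 2 = 'i', group 3 = '3333'.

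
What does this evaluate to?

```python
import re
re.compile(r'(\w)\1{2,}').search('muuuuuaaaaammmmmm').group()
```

'uuuuu'

The backreference `\1` re-matches whatever the first group consumed, character for character.
The match spans [1:6] → 'uuuuu'.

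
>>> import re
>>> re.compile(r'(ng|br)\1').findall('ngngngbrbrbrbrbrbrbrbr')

The backreference `\1` re-matches whatever the first group consumed, character for character.
Scanning left to right: at [0:4] match 'ngng', group 1 = 'ng'; at [6:10] match 'brbr', group 1 = 'br'; at [10:14] match 'brbr', group 1 = 'br'; at [14:18] match 'brbr', group 1 = 'br'; at [18:22] match 'brbr', group 1 = 'br'.
`findall` collects group 1 from each match (5 total).

['ng', 'br', 'br', 'br', 'br']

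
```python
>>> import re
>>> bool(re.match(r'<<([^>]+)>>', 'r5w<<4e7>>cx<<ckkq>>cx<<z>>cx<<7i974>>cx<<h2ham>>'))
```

With `match`, the pattern is implicitly anchored at the beginning.
Here the pattern fails at index 0, so the call returns None, and `bool(None)` is False.

False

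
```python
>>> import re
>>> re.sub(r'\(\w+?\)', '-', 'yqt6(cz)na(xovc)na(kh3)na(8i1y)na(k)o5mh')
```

'yqt6-na-na-na-na-o5mh'

Matches: at [4:8] → '(cz)'; at [10:16] → '(xovc)'; at [18:23] → '(kh3)'; at [25:31] → '(8i1y)'; at [33:36] → '(k)'.
`sub` substitutes '-' at each match site.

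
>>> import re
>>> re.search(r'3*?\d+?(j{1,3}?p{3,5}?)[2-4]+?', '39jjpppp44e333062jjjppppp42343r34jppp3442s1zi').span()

Lazy quantifiers expand one character at a time until the remainder of the pattern can match.
The match spans [0:9] → '39jjpppp4'.

(0, 9)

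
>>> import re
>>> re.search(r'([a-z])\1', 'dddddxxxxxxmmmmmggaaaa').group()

'dd'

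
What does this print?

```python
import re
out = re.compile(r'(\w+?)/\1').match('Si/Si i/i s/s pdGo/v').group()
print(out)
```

A backreference is literal: `\1` must see the identical characters the first group matched.
`match` is anchored at position 0; if the pattern doesn't fit there, it returns None.
The match spans [0:5] → 'Si/Si'.
Captured: group 1 = 'Si'.

Si/Si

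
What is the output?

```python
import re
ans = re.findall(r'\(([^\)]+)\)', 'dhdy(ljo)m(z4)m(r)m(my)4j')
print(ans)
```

['ljo', 'z4', 'r', 'my']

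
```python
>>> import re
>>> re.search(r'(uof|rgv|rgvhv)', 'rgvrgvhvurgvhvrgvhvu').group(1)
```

`re.search` scans for the first position where the pattern succeeds.
The match spans [0:3] → 'rgv'.
Captured: group 1 = 'rgv'.

'rgv'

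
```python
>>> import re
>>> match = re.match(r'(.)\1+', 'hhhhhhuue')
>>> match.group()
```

'hhhhhh'

A backreference is literal: `\1` must see the identical characters the first group matched.
`re.match` won't scan ahead — the pattern has to work from the very first character.
The match spans [0:6] → 'hhhhhh'.
Captured: group 1 = 'h'.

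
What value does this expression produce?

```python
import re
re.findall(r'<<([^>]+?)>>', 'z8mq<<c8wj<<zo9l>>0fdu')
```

Matches: at [4:18] match '<<c8wj<<zo9l>>', group 1 = 'c8wj<<zo9l'.
With a single group, `findall` returns only what that group captured — 1 item.

['c8wj<<zo9l']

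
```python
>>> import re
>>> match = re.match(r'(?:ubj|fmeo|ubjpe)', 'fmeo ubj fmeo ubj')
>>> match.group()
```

'fmeo'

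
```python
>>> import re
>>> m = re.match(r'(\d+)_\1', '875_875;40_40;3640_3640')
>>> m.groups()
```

A backreference is literal: `\1` must see the identical characters the first group matched.
With `match`, the pattern is implicitly anchored at the beginning.
The match spans [0:7] → '875_875'.
Captured: group 1 = '875'.

('875',)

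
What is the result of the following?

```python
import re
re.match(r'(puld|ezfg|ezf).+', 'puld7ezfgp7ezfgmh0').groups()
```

('puld',)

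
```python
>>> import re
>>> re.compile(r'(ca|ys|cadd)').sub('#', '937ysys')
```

'937##'

Matches: at [3:5] → 'ys'; at [5:7] → 'ys'.
`sub` substitutes '#' at each match site.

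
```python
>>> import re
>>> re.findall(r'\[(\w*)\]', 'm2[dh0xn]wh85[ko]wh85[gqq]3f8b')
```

['dh0xn', 'ko', 'gqq']

Scanning left to right: at [2:9] match '[dh0xn]', group 1 = 'dh0xn'; at [13:17] match '[ko]', group 1 = 'ko'; at [21:26] match '[gqq]', group 1 = 'gqq'.
With a single group, `findall` returns only what that group captured — 3 items.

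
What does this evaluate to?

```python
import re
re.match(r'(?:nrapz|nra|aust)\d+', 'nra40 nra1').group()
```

'nra40'

`match` is anchored at position 0; if the pattern doesn't fit there, it returns None.
The match spans [0:5] → 'nra40'.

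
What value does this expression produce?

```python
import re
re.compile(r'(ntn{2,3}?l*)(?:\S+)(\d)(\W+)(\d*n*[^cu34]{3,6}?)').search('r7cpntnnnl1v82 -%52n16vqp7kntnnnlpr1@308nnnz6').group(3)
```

' -%'

The pattern matches the literal 'nt', then 2 to 3 of the literal 'n' (lazy), then zero or more of a literal 'l' (captured); then one or more of a non-whitespace character (non-capturing group); then a digit (captured); then one or more of a non-word character (captured); then zero or more of a digit, then zero or more of the literal 'n', then 3 to 6 of any character except [cu34] (lazy) (captured).
Unlike `match`, `search` isn't anchored — it looks for the pattern anywhere in the string.
The match spans [4:23] → 'ntnnnl1v82 -%52n16v'.
Captured: group 1 = 'ntnn', group 2 = '2', group 3 = ' -%', group 4 = '52n16v'.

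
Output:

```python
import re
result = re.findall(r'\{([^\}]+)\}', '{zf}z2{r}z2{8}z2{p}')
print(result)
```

Scanning left to right: at [0:4] match '{zf}', group 1 = 'zf'; at [6:9] match '{r}', group 1 = 'r'; at [11:14] match '{8}', group 1 = '8'; at [16:19] match '{p}', group 1 = 'p'.
With a single group, `findall` returns only what that group captured — 4 items.

['zf', 'r', '8', 'p']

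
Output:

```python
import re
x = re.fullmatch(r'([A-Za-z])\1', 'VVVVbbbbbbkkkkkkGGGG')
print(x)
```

None

A backreference is literal: `\1` must see the identical characters the first group matched.
`re.fullmatch` is like wrapping the pattern in `^…$` (in single-line mode).
Here the pattern can't cover the whole string, so the call returns None.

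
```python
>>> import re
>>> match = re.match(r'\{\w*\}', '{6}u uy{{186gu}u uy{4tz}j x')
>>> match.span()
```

(0, 3)

With `match`, the pattern is implicitly anchored at the beginning.
The match spans [0:3] → '{6}'.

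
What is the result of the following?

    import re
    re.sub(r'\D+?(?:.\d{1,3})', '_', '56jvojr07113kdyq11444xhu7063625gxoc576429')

'56_13_44_3625_429'

Lazy quantifiers expand one character at a time until the remainder of the pattern can match.
`sub` substitutes '_' at each match site.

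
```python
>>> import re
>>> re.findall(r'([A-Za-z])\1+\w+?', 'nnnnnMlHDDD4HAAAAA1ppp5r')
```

['n', 'D', 'A', 'p']

`\1` has to match the exact text group 1 already captured.
Scanning left to right: at [0:6] match 'nnnnnM', group 1 = 'n'; at [8:12] match 'DDD4', group 1 = 'D'; at [13:19] match 'AAAAA1', group 1 = 'A'; at [19:23] match 'ppp5', group 1 = 'p'.
`findall` collects group 1 from each match (4 total).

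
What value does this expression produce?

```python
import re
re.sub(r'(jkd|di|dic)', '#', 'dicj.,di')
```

'#cj.,#'

The regex engine tests alternatives in the order written; an earlier branch that matches wins even if a later one would match more.
Matches: at [0:2] → 'di'; at [6:8] → 'di'.
Each match is replaced by '#'.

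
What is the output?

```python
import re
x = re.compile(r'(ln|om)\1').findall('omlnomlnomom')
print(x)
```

['om']

A backreference is literal: `\1` must see the identical characters the first group matched.
Walking the string: at [8:12] match 'omom', group 1 = 'om'.
With a single group, `findall` returns only what that group captured — 1 item.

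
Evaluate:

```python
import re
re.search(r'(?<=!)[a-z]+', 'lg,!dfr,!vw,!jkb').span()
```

The `(?=…)`/`(?<=…)` assertion just peeks at neighbouring text; it doesn't advance the match position.
`search` walks the string left to right and returns the first match it finds.
The match spans [4:7] → 'dfr'.

(4, 7)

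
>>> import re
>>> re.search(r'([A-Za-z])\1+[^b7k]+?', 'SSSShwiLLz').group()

'SSSSh'

The backreference `\1` re-matches whatever the first group consumed, character for character.
`search` walks the string left to right and returns the first match it finds.
The match spans [0:5] → 'SSSSh'.
Captured: group 1 = 'S'.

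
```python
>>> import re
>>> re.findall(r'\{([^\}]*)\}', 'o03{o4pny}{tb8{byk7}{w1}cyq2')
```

['o4pny', 'tb8{byk7', 'w1']

Walking the string: at [3:10] match '{o4pny}', group 1 = 'o4pny'; at [10:20] match '{tb8{byk7}', group 1 = 'tb8{byk7'; at [20:24] match '{w1}', group 1 = 'w1'.
With a single group, `findall` returns only what that group captured — 3 items.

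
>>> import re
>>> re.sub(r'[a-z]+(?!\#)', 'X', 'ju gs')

'X X'

`(?!…)`/`(?<!…)` only lets a position through if the neighbouring text does NOT match; no characters are consumed.
Matches: at [0:2] → 'ju'; at [3:5] → 'gs'.
Every occurrence is swapped for 'X'.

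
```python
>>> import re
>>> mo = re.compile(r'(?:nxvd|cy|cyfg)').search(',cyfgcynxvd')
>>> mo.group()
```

'cy'

Alternation tries branches left to right and keeps the first one that lets the overall match succeed at that position.
`re.search` tries every starting position until one works.
The match spans [1:3] → 'cy'.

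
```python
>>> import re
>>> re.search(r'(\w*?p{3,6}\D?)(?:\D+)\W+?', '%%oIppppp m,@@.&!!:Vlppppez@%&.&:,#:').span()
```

(2, 36)

The pattern matches zero or more of a word character (lazy), then 3 to 6 of the literal 'p', then optionally a non-digit (captured); then one or more of a non-digit (non-capturing group); then one or more of a non-word character (lazy).
`re.search` tries every starting position until one works.
The match spans [2:36] → 'oIppppp m,@@.&!!:Vlppppez@%&.&:,#:'.
Captured: group 1 = 'oIppppp '.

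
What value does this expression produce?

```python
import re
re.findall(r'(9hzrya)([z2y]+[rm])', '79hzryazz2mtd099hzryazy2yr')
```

[('9hzrya', 'zz2m'), ('9hzrya', 'zy2yr')]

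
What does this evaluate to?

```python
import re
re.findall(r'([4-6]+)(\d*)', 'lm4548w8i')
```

[('454', '8')]

The pattern matches one or more of a character in [4-6] (captured); then zero or more of a digit (captured).
2 groups means the one result is a tuple of 2 captured strings — 1 here.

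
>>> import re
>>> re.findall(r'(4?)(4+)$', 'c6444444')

The pattern matches optionally a literal '4' (captured); then one or more of a literal '4' (captured); then anchored at the end.
Scanning left to right: at [2:8] match '444444', groups = ('4', '44444').
Multiple groups make `findall` return tuples — one 2-tuple for the one match.

[('4', '44444')]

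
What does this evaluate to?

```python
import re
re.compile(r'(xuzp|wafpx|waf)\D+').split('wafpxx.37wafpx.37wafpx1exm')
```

['', 'wafpx', '37', 'wafpx', '37', 'waf', '1exm']

`|` is ordered: at each position the engine commits to the first alternative that works.
Matches to split on: at [0:7] → 'wafpxx.'; at [9:15] → 'wafpx.'; at [17:22] → 'wafpx'.
The group in the pattern means `split` returns the separators' captures alongside the pieces.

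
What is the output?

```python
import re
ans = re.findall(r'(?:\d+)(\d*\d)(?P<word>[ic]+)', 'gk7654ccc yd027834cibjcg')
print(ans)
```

[('4', 'ccc'), ('4', 'ci')]

With 2 capturing groups, `findall` returns a 2-tuple per match.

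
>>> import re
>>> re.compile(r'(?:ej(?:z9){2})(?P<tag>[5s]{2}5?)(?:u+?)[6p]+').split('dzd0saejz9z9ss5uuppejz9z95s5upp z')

['dzd0sa', 'ss5', '', '5s5', ' z']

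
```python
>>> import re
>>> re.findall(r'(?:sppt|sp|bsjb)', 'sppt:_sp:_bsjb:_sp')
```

Branches in `(...|...)` are attempted left-to-right; the first branch that allows the whole pattern to succeed is taken.
`findall` yields the raw match text (4 of them) because the pattern has no groups.

['sppt', 'sp', 'bsjb', 'sp']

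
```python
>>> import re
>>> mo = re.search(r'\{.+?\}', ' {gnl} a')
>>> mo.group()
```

`search` walks the string left to right and returns the first match it finds.
The match spans [1:6] → '{gnl}'.

'{gnl}'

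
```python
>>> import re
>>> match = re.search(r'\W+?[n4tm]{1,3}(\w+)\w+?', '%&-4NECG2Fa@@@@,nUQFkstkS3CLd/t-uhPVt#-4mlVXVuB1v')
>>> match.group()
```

Pattern: one or more of a non-word character (lazy), then 1 to 3 of one of [n4tm]; then one or more of a word character (captured); then one or more of a word character (lazy).
The match spans [0:11] → '%&-4NECG2Fa'.

'%&-4NECG2Fa'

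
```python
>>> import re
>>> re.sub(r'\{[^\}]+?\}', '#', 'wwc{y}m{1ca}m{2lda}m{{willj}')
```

'wwc#m#m#m#'

Each match is replaced by '#'.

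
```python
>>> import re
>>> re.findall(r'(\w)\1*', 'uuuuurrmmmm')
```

['u', 'r', 'm']

A backreference is literal: `\1` must see the identical characters the first group matched.
One capturing group, so `findall` returns just the captured substring from each match — 3 in all.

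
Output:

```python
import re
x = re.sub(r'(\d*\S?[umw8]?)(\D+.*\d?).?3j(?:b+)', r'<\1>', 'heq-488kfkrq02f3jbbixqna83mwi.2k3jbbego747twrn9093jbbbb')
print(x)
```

<h>

The replacement refers to a captured group, so each match is rewritten using its own captured text.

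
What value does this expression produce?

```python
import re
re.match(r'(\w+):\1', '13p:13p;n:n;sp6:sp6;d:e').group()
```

'13p:13p'

`re.match` only tries the pattern at the start of the string.
The match spans [0:7] → '13p:13p'.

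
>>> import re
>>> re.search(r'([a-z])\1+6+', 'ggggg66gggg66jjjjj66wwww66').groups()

After group 1 captures some text, `\1` only succeeds where that same text appears again.
`re.search` scans for the first position where the pattern succeeds.
The match spans [0:7] → 'ggggg66'.
Captured: group 1 = 'g'.

('g',)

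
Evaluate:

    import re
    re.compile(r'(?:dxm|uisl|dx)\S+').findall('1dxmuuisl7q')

With no groups in the pattern, `findall` gives back each whole match — 1 here.

['dxmuuisl7q']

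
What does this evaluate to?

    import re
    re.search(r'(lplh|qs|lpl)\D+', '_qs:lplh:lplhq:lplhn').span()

(1, 20)

`search` walks the string left to right and returns the first match it finds.
The match spans [1:20] → 'qs:lplh:lplhq:lplhn'.
Captured: group 1 = 'qs'.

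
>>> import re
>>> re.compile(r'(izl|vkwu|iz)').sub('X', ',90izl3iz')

Alternation isn't longest-match — the leftmost alternative that fits at this position is chosen.
`sub` substitutes 'X' at each match site.

',90X3X'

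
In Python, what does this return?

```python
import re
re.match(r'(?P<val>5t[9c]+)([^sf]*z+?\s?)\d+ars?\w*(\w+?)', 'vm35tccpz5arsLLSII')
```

None

This matches the literal '5t', then one or more of one of [9c] (captured as 'val'); then zero or more of any character except [sf], then one or more of the literal 'z' (lazy), then optionally whitespace (captured); then one or more of a digit; then the literal 'ar', then optionally the literal 's', then zero or more of a word character; then one or more of a word character (lazy) (captured).
`re.match` only tries the pattern at the start of the string.
Here the string doesn't start with a match, so the call returns None.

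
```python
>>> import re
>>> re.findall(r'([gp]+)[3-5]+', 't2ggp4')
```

['ggp']

With a single group, `findall` returns only what that group captured — 1 item.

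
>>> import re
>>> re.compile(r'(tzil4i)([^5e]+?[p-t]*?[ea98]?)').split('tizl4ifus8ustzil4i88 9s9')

Pattern: a literal 't', then the literal 'zil', then the literal '4i' (captured); then one or more of any character except [5e] (lazy), then zero or more of a character in [p-t] (lazy), then optionally one of [ea98] (captured).
`re.split` interleaves the captured-group text with the surrounding fragments.

['tizl4ifus8us', 'tzil4i', '88', ' 9s9']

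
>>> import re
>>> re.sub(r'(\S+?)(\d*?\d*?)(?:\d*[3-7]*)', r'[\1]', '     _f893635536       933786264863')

This matches one or more of a non-whitespace character (lazy) (captured); then zero or more of a digit (lazy), then zero or more of a digit (lazy) (captured); then zero or more of a digit, then zero or more of a character in [3-7] (non-capturing group).
Matches: at [5:6] → '_'; at [6:16] → 'f893635536'; at [23:35] → '933786264863'.
The replacement refers to a captured group, so each match is rewritten using its own captured text.

'     [_][f]       [9]'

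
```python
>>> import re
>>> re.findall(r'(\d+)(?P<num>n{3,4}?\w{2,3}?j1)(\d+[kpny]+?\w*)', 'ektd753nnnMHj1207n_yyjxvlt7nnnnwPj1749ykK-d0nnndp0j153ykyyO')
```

[('753', 'nnnMHj1', '207n_yyjxvlt7nnnnwPj1749ykK'), ('0', 'nnndp0j1', '53ykyyO')]

This matches one or more of a digit (captured); then 3 to 4 of the literal 'n' (lazy), then 2 to 3 of a word character (lazy), then the literal 'j1' (captured as 'num'); then one or more of a digit, then one or more of one of [kpny] (lazy), then zero or more of a word character (captured).
Walking the string: at [4:41] match '753nnnMHj1207n_yyjxvlt7nnnnwPj1749ykK', groups = ('753', 'nnnMHj1', '207n_yyjxvlt7nnnnwPj1749ykK'); at [43:59] match '0nnndp0j153ykyyO', groups = ('0', 'nnndp0j1', '53ykyyO').
Multiple groups make `findall` return tuples — one 3-tuple for each match.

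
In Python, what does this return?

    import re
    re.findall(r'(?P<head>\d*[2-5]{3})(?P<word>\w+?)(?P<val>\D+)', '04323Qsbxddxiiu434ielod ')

[('04323', 'Q', 'sbxddxiiu'), ('434', 'i', 'elod ')]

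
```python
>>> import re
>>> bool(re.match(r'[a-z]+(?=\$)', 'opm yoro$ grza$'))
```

False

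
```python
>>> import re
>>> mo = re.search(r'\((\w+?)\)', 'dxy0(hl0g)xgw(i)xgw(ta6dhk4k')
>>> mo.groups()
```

('hl0g',)

The match spans [4:10] → '(hl0g)'.
Captured: group 1 = 'hl0g'.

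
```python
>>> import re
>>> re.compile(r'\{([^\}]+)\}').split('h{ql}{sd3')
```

['h', 'ql', '{sd3']

Matches to split on: at [1:5] → '{ql}'.
Because the pattern has a capturing group, `split` also inserts each captured text between the pieces.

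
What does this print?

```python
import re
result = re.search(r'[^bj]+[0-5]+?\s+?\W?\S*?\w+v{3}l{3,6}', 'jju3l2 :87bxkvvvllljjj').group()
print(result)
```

The match spans [2:19] → 'u3l2 :87bxkvvvlll'.

u3l2 :87bxkvvvlll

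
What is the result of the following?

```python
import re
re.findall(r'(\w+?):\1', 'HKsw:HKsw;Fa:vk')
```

A backreference is literal: `\1` must see the identical characters the first group matched.
One capturing group, so `findall` returns just the captured substring from the one match — 1 in all.

['HKsw']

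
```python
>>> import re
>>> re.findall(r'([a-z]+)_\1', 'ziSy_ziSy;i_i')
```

['i']

After group 1 captures some text, `\1` only succeeds where that same text appears again.
Matches: at [10:13] match 'i_i', group 1 = 'i'.
With a single group, `findall` returns only what that group captured — 1 item.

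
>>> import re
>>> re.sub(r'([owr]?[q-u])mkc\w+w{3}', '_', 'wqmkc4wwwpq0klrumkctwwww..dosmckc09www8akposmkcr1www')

'_..dosmckc09www8akp_'

`sub` substitutes '_' at each match site.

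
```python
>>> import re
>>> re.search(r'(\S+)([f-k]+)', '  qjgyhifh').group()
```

The pattern matches one or more of a non-whitespace character (captured); then one or more of a character in [f-k] (captured).
`re.search` scans for the first position where the pattern succeeds.
The match spans [2:10] → 'qjgyhifh'.
Captured: group 1 = 'qjgyhif', group 2 = 'h'.

'qjgyhifh'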